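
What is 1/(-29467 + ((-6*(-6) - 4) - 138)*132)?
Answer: -1/43459 ≈ -2.3010e-5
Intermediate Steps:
1/(-29467 + ((-6*(-6) - 4) - 138)*132) = 1/(-29467 + ((36 - 4) - 138)*132) = 1/(-29467 + (32 - 138)*132) = 1/(-29467 - 106*132) = 1/(-29467 - 13992) = 1/(-43459) = -1/43459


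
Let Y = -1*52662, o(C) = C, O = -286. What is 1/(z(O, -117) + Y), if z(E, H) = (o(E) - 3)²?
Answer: 1/30859 ≈ 3.2405e-5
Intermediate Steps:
z(E, H) = (-3 + E)² (z(E, H) = (E - 3)² = (-3 + E)²)
Y = -52662
1/(z(O, -117) + Y) = 1/((-3 - 286)² - 52662) = 1/((-289)² - 52662) = 1/(83521 - 52662) = 1/30859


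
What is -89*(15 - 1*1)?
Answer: -1246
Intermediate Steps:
-89*(15 - 1*1) = -89*(15 - 1) = -89*14 = -1246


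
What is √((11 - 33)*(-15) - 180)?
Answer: 5*√6 ≈ 12.247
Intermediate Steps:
√((11 - 33)*(-15) - 180) = √(-22*(-15) - 180) = √(330 - 180) = √150 = 5*√6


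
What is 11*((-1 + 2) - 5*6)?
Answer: -319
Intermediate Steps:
11*((-1 + 2) - 5*6) = 11*(1 - 5*6) = 11*(1 - 30) = 11*(-29) = -319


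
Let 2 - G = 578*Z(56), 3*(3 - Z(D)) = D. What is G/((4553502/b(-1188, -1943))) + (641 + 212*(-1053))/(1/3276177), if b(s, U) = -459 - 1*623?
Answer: -4981034532872836747/6830253 ≈ -7.2926e+11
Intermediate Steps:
b(s, U) = -1082 (b(s, U) = -459 - 623 = -1082)
Z(D) = 3 - D/3
G = 27172/3 (G = 2 - 578*(3 - ⅓*56) = 2 - 578*(3 - 56/3) = 2 - 578*(-47)/3 = 2 - 1*(-27166/3) = 2 + 27166/3 = 27172/3 ≈ 9057.3)
G/((4553502/b(-1188, -1943))) + (641 + 212*(-1053))/(1/3276177) = 27172/(3*((4553502/(-1082)))) + (641 + 212*(-1053))/(1/3276177) = 27172/(3*((4553502*(-1/1082)))) + (641 - 223236)/(1/3276177) = 27172/(3*(-2276751/541)) - 222595*3276177 = (27172/3)*(-541/2276751) - 729260619315 = -14700052/6830253 - 729260619315 = -4981034532872836747/6830253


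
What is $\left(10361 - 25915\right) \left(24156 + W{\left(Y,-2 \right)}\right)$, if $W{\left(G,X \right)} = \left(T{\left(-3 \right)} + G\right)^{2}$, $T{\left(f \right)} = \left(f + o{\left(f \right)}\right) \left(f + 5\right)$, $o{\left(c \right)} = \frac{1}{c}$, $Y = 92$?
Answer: $- \frac{4400848760}{9} \approx -4.8898 \cdot 10^{8}$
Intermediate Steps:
$T{\left(f \right)} = \left(5 + f\right) \left(f + \frac{1}{f}\right)$ ($T{\left(f \right)} = \left(f + \frac{1}{f}\right) \left(f + 5\right) = \left(f + \frac{1}{f}\right) \left(5 + f\right) = \left(5 + f\right) \left(f + \frac{1}{f}\right)$)
$W{\left(G,X \right)} = \left(- \frac{20}{3} + G\right)^{2}$ ($W{\left(G,X \right)} = \left(\left(1 + \left(-3\right)^{2} + 5 \left(-3\right) + \frac{5}{-3}\right) + G\right)^{2} = \left(\left(1 + 9 - 15 + 5 \left(- \frac{1}{3}\right)\right) + G\right)^{2} = \left(\left(1 + 9 - 15 - \frac{5}{3}\right) + G\right)^{2} = \left(- \frac{20}{3} + G\right)^{2}$)
$\left(10361 - 25915\right) \left(24156 + W{\left(Y,-2 \right)}\right) = \left(10361 - 25915\right) \left(24156 + \frac{\left(-20 + 3 \cdot 92\right)^{2}}{9}\right) = - 15554 \left(24156 + \frac{\left(-20 + 276\right)^{2}}{9}\right) = - 15554 \left(24156 + \frac{256^{2}}{9}\right) = - 15554 \left(24156 + \frac{1}{9} \cdot 65536\right) = - 15554 \left(24156 + \frac{65536}{9}\right) = \left(-15554\right) \frac{282940}{9} = - \frac{4400848760}{9}$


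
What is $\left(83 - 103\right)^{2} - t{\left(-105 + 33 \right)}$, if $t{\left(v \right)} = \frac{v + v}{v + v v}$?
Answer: $\frac{28402}{71} \approx 400.03$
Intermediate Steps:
$t{\left(v \right)} = \frac{2 v}{v + v^{2}}$
$\left(83 - 103\right)^{2} - t{\left(-105 + 33 \right)} = \left(83 - 103\right)^{2} - \frac{2}{1 + \left(-105 + 33\right)} = \left(-20\right)^{2} - \frac{2}{1 - 72} = 400 - \frac{2}{-71} = 400 - 2 \left(- \frac{1}{71}\right) = 400 - - \frac{2}{71} = 400 + \frac{2}{71} = \frac{28402}{71}$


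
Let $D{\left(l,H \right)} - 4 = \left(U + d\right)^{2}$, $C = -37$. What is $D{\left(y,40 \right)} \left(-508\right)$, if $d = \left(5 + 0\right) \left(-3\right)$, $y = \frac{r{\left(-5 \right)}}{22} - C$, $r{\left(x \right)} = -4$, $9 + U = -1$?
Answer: $-319532$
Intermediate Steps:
$U = -10$ ($U = -9 - 1 = -10$)
$y = \frac{405}{11}$ ($y = - \frac{4}{22} - -37 = \left(-4\right) \frac{1}{22} + 37 = - \frac{2}{11} + 37 = \frac{405}{11} \approx 36.818$)
$d = -15$ ($d = 5 \left(-3\right) = -15$)
$D{\left(l,H \right)} = 629$ ($D{\left(l,H \right)} = 4 + \left(-10 - 15\right)^{2} = 4 + \left(-25\right)^{2} = 4 + 625 = 629$)
$D{\left(y,40 \right)} \left(-508\right) = 629 \left(-508\right) = -319532$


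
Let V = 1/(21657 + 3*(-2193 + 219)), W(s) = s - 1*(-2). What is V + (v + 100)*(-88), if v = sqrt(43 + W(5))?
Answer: -138467999/15735 - 440*sqrt(2) ≈ -9422.3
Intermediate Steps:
W(s) = 2 + s (W(s) = s + 2 = 2 + s)
v = 5*sqrt(2) (v = sqrt(43 + (2 + 5)) = sqrt(43 + 7) = sqrt(50) = 5*sqrt(2) ≈ 7.0711)
V = 1/15735 (V = 1/(21657 + 3*(-1974)) = 1/(21657 - 5922) = 1/15735 ≈ 6.3553e-5)
V + (v + 100)*(-88) = 1/15735 + (5*sqrt(2) + 100)*(-88) = 1/15735 + (100 + 5*sqrt(2))*(-88) = 1/15735 + (-8800 - 440*sqrt(2)) = -138467999/15735 - 440*sqrt(2)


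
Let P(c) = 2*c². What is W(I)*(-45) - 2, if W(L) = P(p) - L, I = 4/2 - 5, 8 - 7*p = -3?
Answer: -17603/49 ≈ -359.25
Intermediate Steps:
p = 11/7 (p = 8/7 - ⅐*(-3) = 8/7 + 3/7 = 11/7 ≈ 1.5714)
I = -3 (I = 4*(½) - 5 = 2 - 5 = -3)
W(L) = 242/49 - L (W(L) = 2*(11/7)² - L = 2*(121/49) - L = 242/49 - L)
W(I)*(-45) - 2 = (242/49 - 1*(-3))*(-45) - 2 = (242/49 + 3)*(-45) - 2 = (389/49)*(-45) - 2 = -17505/49 - 2 = -17603/49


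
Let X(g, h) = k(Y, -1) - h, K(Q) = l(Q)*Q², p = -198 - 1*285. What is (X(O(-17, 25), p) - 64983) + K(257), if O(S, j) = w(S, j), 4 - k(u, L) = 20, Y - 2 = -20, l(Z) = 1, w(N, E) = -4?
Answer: 1533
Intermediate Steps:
Y = -18 (Y = 2 - 20 = -18)
k(u, L) = -16 (k(u, L) = 4 - 1*20 = 4 - 20 = -16)
O(S, j) = -4
p = -483 (p = -198 - 285 = -483)
K(Q) = Q² (K(Q) = 1*Q² = Q²)
X(g, h) = -16 - h
(X(O(-17, 25), p) - 64983) + K(257) = ((-16 - 1*(-483)) - 64983) + 257² = ((-16 + 483) - 64983) + 66049 = (467 - 64983) + 66049 = -64516 + 66049 = 1533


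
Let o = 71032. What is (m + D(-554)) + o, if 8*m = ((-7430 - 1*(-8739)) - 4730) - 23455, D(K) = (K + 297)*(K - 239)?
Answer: 542947/2 ≈ 2.7147e+5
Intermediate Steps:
D(K) = (-239 + K)*(297 + K) (D(K) = (297 + K)*(-239 + K) = (-239 + K)*(297 + K))
m = -6719/2 (m = (((-7430 - 1*(-8739)) - 4730) - 23455)/8 = (((-7430 + 8739) - 4730) - 23455)/8 = ((1309 - 4730) - 23455)/8 = (-3421 - 23455)/8 = (⅛)*(-26876) = -6719/2 ≈ -3359.5)
(m + D(-554)) + o = (-6719/2 + (-70983 + (-554)² + 58*(-554))) + 71032 = (-6719/2 + (-70983 + 306916 - 32132)) + 71032 = (-6719/2 + 203801) + 71032 = 400883/2 + 71032 = 542947/2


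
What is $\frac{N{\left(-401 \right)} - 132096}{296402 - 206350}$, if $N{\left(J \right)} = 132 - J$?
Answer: $- \frac{131563}{90052} \approx -1.461$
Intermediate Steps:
$\frac{N{\left(-401 \right)} - 132096}{296402 - 206350} = \frac{\left(132 - -401\right) - 132096}{296402 - 206350} = \frac{\left(132 + 401\right) - 132096}{90052} = \left(533 - 132096\right) \frac{1}{90052} = \left(-131563\right) \frac{1}{90052} = - \frac{131563}{90052}$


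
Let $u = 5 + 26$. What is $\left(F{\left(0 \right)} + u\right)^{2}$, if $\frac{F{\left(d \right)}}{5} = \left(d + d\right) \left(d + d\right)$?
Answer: $961$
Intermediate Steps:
$u = 31$
$F{\left(d \right)} = 20 d^{2}$ ($F{\left(d \right)} = 5 \left(d + d\right) \left(d + d\right) = 5 \cdot 2 d 2 d = 5 \cdot 4 d^{2} = 20 d^{2}$)
$\left(F{\left(0 \right)} + u\right)^{2} = \left(20 \cdot 0^{2} + 31\right)^{2} = \left(20 \cdot 0 + 31\right)^{2} = \left(0 + 31\right)^{2} = 31^{2} = 961$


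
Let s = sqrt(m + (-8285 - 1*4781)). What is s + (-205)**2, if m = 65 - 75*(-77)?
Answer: 42025 + I*sqrt(7226) ≈ 42025.0 + 85.006*I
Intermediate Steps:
m = 5840 (m = 65 + 5775 = 5840)
s = I*sqrt(7226) (s = sqrt(5840 + (-8285 - 1*4781)) = sqrt(5840 + (-8285 - 4781)) = sqrt(5840 - 13066) = sqrt(-7226) = I*sqrt(7226) ≈ 85.006*I)
s + (-205)**2 = I*sqrt(7226) + (-205)**2 = I*sqrt(7226) + 42025 = 42025 + I*sqrt(7226)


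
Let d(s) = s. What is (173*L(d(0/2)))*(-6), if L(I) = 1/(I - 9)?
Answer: 346/3 ≈ 115.33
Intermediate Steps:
L(I) = 1/(-9 + I)
(173*L(d(0/2)))*(-6) = (173/(-9 + 0/2))*(-6) = (173/(-9 + 0*(½)))*(-6) = (173/(-9 + 0))*(-6) = (173/(-9))*(-6) = (173*(-⅑))*(-6) = -173/9*(-6) = 346/3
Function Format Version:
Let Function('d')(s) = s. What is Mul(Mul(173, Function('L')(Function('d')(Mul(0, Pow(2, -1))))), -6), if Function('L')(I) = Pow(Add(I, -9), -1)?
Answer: Rational(346, 3) ≈ 115.33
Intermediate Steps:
Function('L')(I) = Pow(Add(-9, I), -1)
Mul(Mul(173, Function('L')(Function('d')(Mul(0, Pow(2, -1))))), -6) = Mul(Mul(173, Pow(Add(-9, Mul(0, Pow(2, -1))), -1)), -6) = Mul(Mul(173, Pow(Add(-9, Mul(0, Rational(1, 2))), -1)), -6) = Mul(Mul(173, Pow(Add(-9, 0), -1)), -6) = Mul(Mul(173, Pow(-9, -1)), -6) = Mul(Mul(173, Rational(-1, 9)), -6) = Mul(Rational(-173, 9), -6) = Rational(346, 3)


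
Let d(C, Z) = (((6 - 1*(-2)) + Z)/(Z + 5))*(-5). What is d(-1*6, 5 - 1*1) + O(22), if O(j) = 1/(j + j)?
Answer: -877/132 ≈ -6.6439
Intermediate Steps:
O(j) = 1/(2*j)
d(C, Z) = -5*(8 + Z)/(5 + Z) (d(C, Z) = (((6 + 2) + Z)/(5 + Z))*(-5) = ((8 + Z)/(5 + Z))*(-5) = -5*(8 + Z)/(5 + Z))
d(-1*6, 5 - 1*1) + O(22) = 5*(-8 - (5 - 1*1))/(5 + (5 - 1*1)) + (½)/22 = 5*(-8 - (5 - 1))/(5 + (5 - 1)) + (½)*(1/22) = 5*(-8 - 1*4)/(5 + 4) + 1/44 = 5*(-8 - 4)/9 + 1/44 = 5*(⅑)*(-12) + 1/44 = -20/3 + 1/44 = -877/132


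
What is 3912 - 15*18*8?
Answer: 1752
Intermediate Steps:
3912 - 15*18*8 = 3912 - 270*8 = 3912 - 2160 = 1752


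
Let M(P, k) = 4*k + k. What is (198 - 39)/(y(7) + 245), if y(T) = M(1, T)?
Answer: 159/280 ≈ 0.56786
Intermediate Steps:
M(P, k) = 5*k
y(T) = 5*T
(198 - 39)/(y(7) + 245) = (198 - 39)/(5*7 + 245) = 159/(35 + 245) = 159/280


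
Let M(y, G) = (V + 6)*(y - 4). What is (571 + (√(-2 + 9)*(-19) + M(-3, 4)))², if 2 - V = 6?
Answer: 312776 - 21166*√7 ≈ 2.5678e+5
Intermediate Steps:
V = -4 (V = 2 - 1*6 = 2 - 6 = -4)
M(y, G) = -8 + 2*y (M(y, G) = (-4 + 6)*(y - 4) = 2*(-4 + y) = -8 + 2*y)
(571 + (√(-2 + 9)*(-19) + M(-3, 4)))² = (571 + (√(-2 + 9)*(-19) + (-8 + 2*(-3))))² = (571 + (√7*(-19) + (-8 - 6)))² = (571 + (-19*√7 - 14))² = (571 + (-14 - 19*√7))² = (557 - 19*√7)²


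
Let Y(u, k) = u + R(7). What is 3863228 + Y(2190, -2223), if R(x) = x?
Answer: 3865425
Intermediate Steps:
Y(u, k) = 7 + u (Y(u, k) = u + 7 = 7 + u)
3863228 + Y(2190, -2223) = 3863228 + (7 + 2190) = 3863228 + 2197 = 3865425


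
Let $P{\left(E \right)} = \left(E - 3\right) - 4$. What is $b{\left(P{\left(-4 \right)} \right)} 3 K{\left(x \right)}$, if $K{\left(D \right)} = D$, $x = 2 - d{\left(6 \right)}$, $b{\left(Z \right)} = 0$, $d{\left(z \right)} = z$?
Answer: $0$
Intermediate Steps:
$P{\left(E \right)} = -7 + E$ ($P{\left(E \right)} = \left(E - 3\right) - 4 = \left(-3 + E\right) - 4 = -7 + E$)
$x = -4$ ($x = 2 - 6 = -4$)
$b{\left(P{\left(-4 \right)} \right)} 3 K{\left(x \right)} = 0 \cdot 3 \left(-4\right) = 0 \left(-4\right) = 0$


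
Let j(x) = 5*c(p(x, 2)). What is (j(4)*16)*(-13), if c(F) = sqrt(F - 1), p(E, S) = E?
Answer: -1040*sqrt(3) ≈ -1801.3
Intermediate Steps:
c(F) = sqrt(-1 + F)
j(x) = 5*sqrt(-1 + x)
(j(4)*16)*(-13) = ((5*sqrt(-1 + 4))*16)*(-13) = ((5*sqrt(3))*16)*(-13) = (80*sqrt(3))*(-13) = -1040*sqrt(3)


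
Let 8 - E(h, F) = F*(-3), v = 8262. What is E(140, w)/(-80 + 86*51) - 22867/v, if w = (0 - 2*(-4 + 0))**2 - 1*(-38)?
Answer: -47935517/17788086 ≈ -2.6948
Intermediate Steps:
w = 102 (w = (0 - 2*(-4))**2 + 38 = (0 + 8)**2 + 38 = 8**2 + 38 = 64 + 38 = 102)
E(h, F) = 8 + 3*F (E(h, F) = 8 - F*(-3) = 8 - (-3)*F = 8 + 3*F)
E(140, w)/(-80 + 86*51) - 22867/v = (8 + 3*102)/(-80 + 86*51) - 22867/8262 = (8 + 306)/(-80 + 4386) - 22867*1/8262 = 314/4306 - 22867/8262 = 314*(1/4306) - 22867/8262 = 157/2153 - 22867/8262 = -47935517/17788086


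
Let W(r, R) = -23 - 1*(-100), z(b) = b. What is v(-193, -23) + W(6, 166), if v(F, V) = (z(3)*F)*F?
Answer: 111824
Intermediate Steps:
W(r, R) = 77 (W(r, R) = -23 + 100 = 77)
v(F, V) = 3*F**2 (v(F, V) = (3*F)*F = 3*F**2)
v(-193, -23) + W(6, 166) = 3*(-193)**2 + 77 = 3*37249 + 77 = 111747 + 77 = 111824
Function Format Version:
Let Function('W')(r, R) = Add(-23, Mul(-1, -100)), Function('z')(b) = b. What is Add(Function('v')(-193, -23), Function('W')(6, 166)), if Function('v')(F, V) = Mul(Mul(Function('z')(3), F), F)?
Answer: 111824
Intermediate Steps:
Function('W')(r, R) = 77 (Function('W')(r, R) = Add(-23, 100) = 77)
Function('v')(F, V) = Mul(3, Pow(F, 2)) (Function('v')(F, V) = Mul(Mul(3, F), F) = Mul(3, Pow(F, 2)))
Add(Function('v')(-193, -23), Function('W')(6, 166)) = Add(Mul(3, Pow(-193, 2)), 77) = Add(Mul(3, 37249), 77) = Add(111747, 77) = 111824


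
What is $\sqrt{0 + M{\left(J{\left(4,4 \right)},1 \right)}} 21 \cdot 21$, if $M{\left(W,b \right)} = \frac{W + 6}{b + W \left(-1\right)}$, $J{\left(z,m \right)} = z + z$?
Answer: $441 i \sqrt{2} \approx 623.67 i$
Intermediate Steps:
$J{\left(z,m \right)} = 2 z$
$M{\left(W,b \right)} = \frac{6 + W}{b - W}$
$\sqrt{0 + M{\left(J{\left(4,4 \right)},1 \right)}} 21 \cdot 21 = \sqrt{0 + \frac{6 + 2 \cdot 4}{1 - 2 \cdot 4}} \cdot 21 \cdot 21 = \sqrt{0 + \frac{6 + 8}{1 - 8}} \cdot 21 \cdot 21 = \sqrt{0 + \frac{1}{1 - 8} \cdot 14} \cdot 21 \cdot 21 = \sqrt{0 + \frac{1}{-7} \cdot 14} \cdot 21 \cdot 21 = \sqrt{0 - 2} \cdot 21 \cdot 21 = \sqrt{-2} \cdot 21 \cdot 21 = i \sqrt{2} \cdot 21 \cdot 21 = 21 i \sqrt{2} \cdot 21 = 441 i \sqrt{2}$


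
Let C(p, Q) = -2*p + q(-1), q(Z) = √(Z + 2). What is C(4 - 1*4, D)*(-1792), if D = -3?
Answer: -1792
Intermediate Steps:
q(Z) = √(2 + Z)
C(p, Q) = 1 - 2*p (C(p, Q) = -2*p + √(2 - 1) = -2*p + √1 = -2*p + 1 = 1 - 2*p)
C(4 - 1*4, D)*(-1792) = (1 - 2*(4 - 1*4))*(-1792) = (1 - 2*(4 - 4))*(-1792) = (1 - 2*0)*(-1792) = (1 + 0)*(-1792) = 1*(-1792) = -1792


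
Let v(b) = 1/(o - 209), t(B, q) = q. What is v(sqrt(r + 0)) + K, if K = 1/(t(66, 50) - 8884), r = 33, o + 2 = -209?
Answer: -661/265020 ≈ -0.0024942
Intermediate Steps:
o = -211 (o = -2 - 209 = -211)
v(b) = -1/420 (v(b) = 1/(-211 - 209) = 1/(-420) = -1/420)
K = -1/8834 (K = 1/(50 - 8884) = 1/(-8834) = -1/8834 ≈ -0.00011320)
v(sqrt(r + 0)) + K = -1/420 - 1/8834 = -661/265020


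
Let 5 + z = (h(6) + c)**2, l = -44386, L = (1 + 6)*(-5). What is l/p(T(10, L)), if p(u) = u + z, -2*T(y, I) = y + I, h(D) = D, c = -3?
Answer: -88772/33 ≈ -2690.1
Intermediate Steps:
L = -35 (L = 7*(-5) = -35)
z = 4 (z = -5 + (6 - 3)**2 = -5 + 3**2 = -5 + 9 = 4)
T(y, I) = -I/2 - y/2 (T(y, I) = -(y + I)/2 = -(I + y)/2 = -I/2 - y/2)
p(u) = 4 + u (p(u) = u + 4 = 4 + u)
l/p(T(10, L)) = -44386/(4 + (-1/2*(-35) - 1/2*10)) = -44386/(4 + (35/2 - 5)) = -44386/(4 + 25/2) = -44386/33/2 = -44386*2/33 = -88772/33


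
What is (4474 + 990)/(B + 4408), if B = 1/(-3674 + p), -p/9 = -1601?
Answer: 58656040/47319881 ≈ 1.2396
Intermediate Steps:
p = 14409 (p = -9*(-1601) = 14409)
B = 1/10735 (B = 1/(-3674 + 14409) = 1/10735 ≈ 9.3153e-5)
(4474 + 990)/(B + 4408) = (4474 + 990)/(1/10735 + 4408) = 5464/(47319881/10735) = 5464*(10735/47319881) = 58656040/47319881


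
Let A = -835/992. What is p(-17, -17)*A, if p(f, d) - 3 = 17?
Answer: -4175/248 ≈ -16.835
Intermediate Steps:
p(f, d) = 20 (p(f, d) = 3 + 17 = 20)
A = -835/992 (A = -835*1/992 = -835/992 ≈ -0.84173)
p(-17, -17)*A = 20*(-835/992) = -4175/248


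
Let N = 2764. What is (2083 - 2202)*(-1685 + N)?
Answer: -128401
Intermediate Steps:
(2083 - 2202)*(-1685 + N) = (2083 - 2202)*(-1685 + 2764) = -119*1079 = -128401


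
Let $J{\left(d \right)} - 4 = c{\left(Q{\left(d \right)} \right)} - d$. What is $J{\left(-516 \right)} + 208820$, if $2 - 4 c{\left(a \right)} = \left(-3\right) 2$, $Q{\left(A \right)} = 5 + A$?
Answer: $209342$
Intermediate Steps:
$c{\left(a \right)} = 2$ ($c{\left(a \right)} = \frac{1}{2} - \frac{\left(-3\right) 2}{4} = \frac{1}{2} - - \frac{3}{2} = \frac{1}{2} + \frac{3}{2} = 2$)
$J{\left(d \right)} = 6 - d$ ($J{\left(d \right)} = 4 - \left(-2 + d\right) = 6 - d$)
$J{\left(-516 \right)} + 208820 = \left(6 - -516\right) + 208820 = \left(6 + 516\right) + 208820 = 522 + 208820 = 209342$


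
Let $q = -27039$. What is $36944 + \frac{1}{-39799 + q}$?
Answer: $\frac{2469263071}{66838} \approx 36944.0$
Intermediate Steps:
$36944 + \frac{1}{-39799 + q} = 36944 + \frac{1}{-39799 - 27039} = 36944 + \frac{1}{-66838} = 36944 - \frac{1}{66838} = \frac{2469263071}{66838}$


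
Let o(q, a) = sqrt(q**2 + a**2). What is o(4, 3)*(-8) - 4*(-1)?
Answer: -36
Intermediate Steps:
o(q, a) = sqrt(a**2 + q**2)
o(4, 3)*(-8) - 4*(-1) = sqrt(3**2 + 4**2)*(-8) - 4*(-1) = sqrt(9 + 16)*(-8) + 4 = sqrt(25)*(-8) + 4 = 5*(-8) + 4 = -40 + 4 = -36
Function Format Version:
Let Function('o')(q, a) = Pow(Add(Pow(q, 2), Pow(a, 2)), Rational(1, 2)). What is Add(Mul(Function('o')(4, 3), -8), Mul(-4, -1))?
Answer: -36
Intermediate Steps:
Function('o')(q, a) = Pow(Add(Pow(a, 2), Pow(q, 2)), Rational(1, 2))
Add(Mul(Function('o')(4, 3), -8), Mul(-4, -1)) = Add(Mul(Pow(Add(Pow(3, 2), Pow(4, 2)), Rational(1, 2)), -8), Mul(-4, -1)) = Add(Mul(Pow(Add(9, 16), Rational(1, 2)), -8), 4) = Add(Mul(Pow(25, Rational(1, 2)), -8), 4) = Add(Mul(5, -8), 4) = Add(-40, 4) = -36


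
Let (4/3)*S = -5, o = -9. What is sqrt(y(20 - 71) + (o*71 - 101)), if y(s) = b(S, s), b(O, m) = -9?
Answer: I*sqrt(749) ≈ 27.368*I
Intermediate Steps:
S = -15/4 (S = (3/4)*(-5) = -15/4 ≈ -3.7500)
y(s) = -9
sqrt(y(20 - 71) + (o*71 - 101)) = sqrt(-9 + (-9*71 - 101)) = sqrt(-9 + (-639 - 101)) = sqrt(-9 - 740) = sqrt(-749) = I*sqrt(749)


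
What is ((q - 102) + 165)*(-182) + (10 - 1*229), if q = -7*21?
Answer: 15069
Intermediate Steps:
q = -147
((q - 102) + 165)*(-182) + (10 - 1*229) = ((-147 - 102) + 165)*(-182) + (10 - 1*229) = (-249 + 165)*(-182) + (10 - 229) = -84*(-182) - 219 = 15288 - 219 = 15069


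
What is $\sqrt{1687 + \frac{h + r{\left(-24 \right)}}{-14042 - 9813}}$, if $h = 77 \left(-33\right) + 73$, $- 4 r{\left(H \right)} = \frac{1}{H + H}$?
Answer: $\frac{\sqrt{22119893526315}}{114504} \approx 41.074$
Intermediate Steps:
$r{\left(H \right)} = - \frac{1}{8 H}$ ($r{\left(H \right)} = - \frac{1}{4 \left(H + H\right)} = - \frac{1}{4 \cdot 2 H} = - \frac{\frac{1}{2} \frac{1}{H}}{4} = - \frac{1}{8 H}$)
$h = -2468$ ($h = -2541 + 73 = -2468$)
$\sqrt{1687 + \frac{h + r{\left(-24 \right)}}{-14042 - 9813}} = \sqrt{1687 + \frac{-2468 - \frac{1}{8 \left(-24\right)}}{-14042 - 9813}} = \sqrt{1687 + \frac{-2468 - - \frac{1}{192}}{-23855}} = \sqrt{1687 + \left(-2468 + \frac{1}{192}\right) \left(- \frac{1}{23855}\right)} = \sqrt{1687 - - \frac{94771}{916032}} = \sqrt{1687 + \frac{94771}{916032}} = \sqrt{\frac{1545440755}{916032}} = \frac{\sqrt{22119893526315}}{114504}$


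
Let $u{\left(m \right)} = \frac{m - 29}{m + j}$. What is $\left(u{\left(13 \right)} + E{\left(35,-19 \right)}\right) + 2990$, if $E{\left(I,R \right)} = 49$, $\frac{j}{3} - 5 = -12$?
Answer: $3041$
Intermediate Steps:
$j = -21$ ($j = 15 + 3 \left(-12\right) = 15 - 36 = -21$)
$u{\left(m \right)} = \frac{-29 + m}{-21 + m}$ ($u{\left(m \right)} = \frac{m - 29}{m - 21} = \frac{-29 + m}{-21 + m}$)
$\left(u{\left(13 \right)} + E{\left(35,-19 \right)}\right) + 2990 = \left(\frac{-29 + 13}{-21 + 13} + 49\right) + 2990 = \left(\frac{1}{-8} \left(-16\right) + 49\right) + 2990 = \left(\left(- \frac{1}{8}\right) \left(-16\right) + 49\right) + 2990 = \left(2 + 49\right) + 2990 = 51 + 2990 = 3041$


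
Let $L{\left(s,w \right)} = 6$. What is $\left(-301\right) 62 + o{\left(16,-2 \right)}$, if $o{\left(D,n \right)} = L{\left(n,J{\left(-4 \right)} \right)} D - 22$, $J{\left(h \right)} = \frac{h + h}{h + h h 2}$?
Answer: $-18588$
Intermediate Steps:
$J{\left(h \right)} = \frac{2 h}{h + 2 h^{2}}$ ($J{\left(h \right)} = \frac{2 h}{h + h^{2} \cdot 2} = \frac{2 h}{h + 2 h^{2}}$)
$o{\left(D,n \right)} = -22 + 6 D$ ($o{\left(D,n \right)} = 6 D - 22 = -22 + 6 D$)
$\left(-301\right) 62 + o{\left(16,-2 \right)} = \left(-301\right) 62 + \left(-22 + 6 \cdot 16\right) = -18662 + \left(-22 + 96\right) = -18662 + 74 = -18588$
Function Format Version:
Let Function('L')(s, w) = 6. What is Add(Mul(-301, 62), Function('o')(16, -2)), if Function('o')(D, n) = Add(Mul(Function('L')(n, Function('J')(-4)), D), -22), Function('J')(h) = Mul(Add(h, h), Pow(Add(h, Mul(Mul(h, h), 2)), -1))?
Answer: -18588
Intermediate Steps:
Function('J')(h) = Mul(2, h, Pow(Add(h, Mul(2, Pow(h, 2))), -1)) (Function('J')(h) = Mul(Mul(2, h), Pow(Add(h, Mul(Pow(h, 2), 2)), -1)) = Mul(Mul(2, h), Pow(Add(h, Mul(2, Pow(h, 2))), -1)) = Mul(2, h, Pow(Add(h, Mul(2, Pow(h, 2))), -1)))
Function('o')(D, n) = Add(-22, Mul(6, D)) (Function('o')(D, n) = Add(Mul(6, D), -22) = Add(-22, Mul(6, D)))
Add(Mul(-301, 62), Function('o')(16, -2)) = Add(Mul(-301, 62), Add(-22, Mul(6, 16))) = Add(-18662, Add(-22, 96)) = Add(-18662, 74) = -18588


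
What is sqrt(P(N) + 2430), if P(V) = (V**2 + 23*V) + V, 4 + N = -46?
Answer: sqrt(3730) ≈ 61.074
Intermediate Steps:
N = -50 (N = -4 - 46 = -50)
P(V) = V**2 + 24*V
sqrt(P(N) + 2430) = sqrt(-50*(24 - 50) + 2430) = sqrt(-50*(-26) + 2430) = sqrt(1300 + 2430) = sqrt(3730)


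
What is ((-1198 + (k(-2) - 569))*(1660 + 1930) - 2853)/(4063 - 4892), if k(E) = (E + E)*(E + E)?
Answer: 6288943/829 ≈ 7586.2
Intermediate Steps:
k(E) = 4*E² (k(E) = (2*E)*(2*E) = 4*E²)
((-1198 + (k(-2) - 569))*(1660 + 1930) - 2853)/(4063 - 4892) = ((-1198 + (4*(-2)² - 569))*(1660 + 1930) - 2853)/(4063 - 4892) = ((-1198 + (4*4 - 569))*3590 - 2853)/(-829) = ((-1198 + (16 - 569))*3590 - 2853)*(-1/829) = ((-1198 - 553)*3590 - 2853)*(-1/829) = (-1751*3590 - 2853)*(-1/829) = (-6286090 - 2853)*(-1/829) = -6288943*(-1/829) = 6288943/829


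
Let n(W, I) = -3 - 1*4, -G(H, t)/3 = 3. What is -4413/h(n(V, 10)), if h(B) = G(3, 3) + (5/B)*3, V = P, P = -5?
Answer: 10297/26 ≈ 396.04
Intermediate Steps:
G(H, t) = -9 (G(H, t) = -3*3 = -9)
V = -5
n(W, I) = -7 (n(W, I) = -3 - 4 = -7)
h(B) = -9 + 15/B (h(B) = -9 + (5/B)*3 = -9 + 15/B)
-4413/h(n(V, 10)) = -4413/(-9 + 15/(-7)) = -4413/(-9 + 15*(-⅐)) = -4413/(-9 - 15/7) = -4413/(-78/7) = -4413*(-7/78) = 10297/26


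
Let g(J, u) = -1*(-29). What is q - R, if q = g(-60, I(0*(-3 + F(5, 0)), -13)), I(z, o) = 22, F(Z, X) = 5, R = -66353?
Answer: 66382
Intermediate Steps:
g(J, u) = 29
q = 29
q - R = 29 - 1*(-66353) = 29 + 66353 = 66382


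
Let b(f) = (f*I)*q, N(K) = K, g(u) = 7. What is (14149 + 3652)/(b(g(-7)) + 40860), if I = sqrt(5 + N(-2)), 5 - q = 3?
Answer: 60612405/139128251 - 124607*sqrt(3)/834769506 ≈ 0.43540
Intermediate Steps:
q = 2 (q = 5 - 1*3 = 5 - 3 = 2)
I = sqrt(3) (I = sqrt(5 - 2) = sqrt(3) ≈ 1.7320)
b(f) = 2*f*sqrt(3) (b(f) = (f*sqrt(3))*2 = 2*f*sqrt(3))
(14149 + 3652)/(b(g(-7)) + 40860) = (14149 + 3652)/(2*7*sqrt(3) + 40860) = 17801/(14*sqrt(3) + 40860) = 17801/(40860 + 14*sqrt(3))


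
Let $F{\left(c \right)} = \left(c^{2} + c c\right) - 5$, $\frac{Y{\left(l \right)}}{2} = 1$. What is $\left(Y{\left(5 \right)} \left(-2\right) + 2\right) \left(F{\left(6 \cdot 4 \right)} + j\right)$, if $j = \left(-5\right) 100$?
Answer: $-1294$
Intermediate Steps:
$j = -500$
$Y{\left(l \right)} = 2$ ($Y{\left(l \right)} = 2 \cdot 1 = 2$)
$F{\left(c \right)} = -5 + 2 c^{2}$ ($F{\left(c \right)} = \left(c^{2} + c^{2}\right) - 5 = 2 c^{2} - 5 = -5 + 2 c^{2}$)
$\left(Y{\left(5 \right)} \left(-2\right) + 2\right) \left(F{\left(6 \cdot 4 \right)} + j\right) = \left(2 \left(-2\right) + 2\right) \left(\left(-5 + 2 \left(6 \cdot 4\right)^{2}\right) - 500\right) = \left(-4 + 2\right) \left(\left(-5 + 2 \cdot 24^{2}\right) - 500\right) = - 2 \left(\left(-5 + 2 \cdot 576\right) - 500\right) = - 2 \left(\left(-5 + 1152\right) - 500\right) = - 2 \left(1147 - 500\right) = \left(-2\right) 647 = -1294$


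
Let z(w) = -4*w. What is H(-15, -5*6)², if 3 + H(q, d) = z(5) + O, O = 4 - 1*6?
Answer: 625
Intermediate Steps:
O = -2 (O = 4 - 6 = -2)
H(q, d) = -25 (H(q, d) = -3 + (-4*5 - 2) = -3 + (-20 - 2) = -3 - 22 = -25)
H(-15, -5*6)² = (-25)² = 625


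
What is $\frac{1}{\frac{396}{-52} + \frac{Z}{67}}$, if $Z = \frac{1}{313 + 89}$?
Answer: $- \frac{350142}{2666453} \approx -0.13131$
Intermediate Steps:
$Z = \frac{1}{402} \approx 0.0024876$
$\frac{1}{\frac{396}{-52} + \frac{Z}{67}} = \frac{1}{\frac{396}{-52} + \frac{1}{402 \cdot 67}} = \frac{1}{396 \left(- \frac{1}{52}\right) + \frac{1}{402} \cdot \frac{1}{67}} = \frac{1}{- \frac{99}{13} + \frac{1}{26934}} = \frac{1}{- \frac{2666453}{350142}} = - \frac{350142}{2666453}$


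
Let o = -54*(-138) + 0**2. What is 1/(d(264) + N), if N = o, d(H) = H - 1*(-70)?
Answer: 1/7786 ≈ 0.00012844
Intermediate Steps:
d(H) = 70 + H (d(H) = H + 70 = 70 + H)
o = 7452 (o = 7452 + 0 = 7452)
N = 7452
1/(d(264) + N) = 1/((70 + 264) + 7452) = 1/(334 + 7452) = 1/7786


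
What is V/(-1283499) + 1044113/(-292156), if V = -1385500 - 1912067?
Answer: -17938762235/17856282564 ≈ -1.0046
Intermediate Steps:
V = -3297567
V/(-1283499) + 1044113/(-292156) = -3297567/(-1283499) + 1044113/(-292156) = -3297567*(-1/1283499) + 1044113*(-1/292156) = 157027/61119 - 1044113/292156 = -17938762235/17856282564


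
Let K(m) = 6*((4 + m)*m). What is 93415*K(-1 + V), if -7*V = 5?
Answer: -15373440/7 ≈ -2.1962e+6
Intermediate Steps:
V = -5/7 (V = -⅐*5 = -5/7 ≈ -0.71429)
K(m) = 6*m*(4 + m) (K(m) = 6*(m*(4 + m)) = 6*m*(4 + m))
93415*K(-1 + V) = 93415*(6*(-1 - 5/7)*(4 + (-1 - 5/7))) = 93415*(6*(-12/7)*(4 - 12/7)) = 93415*(6*(-12/7)*(16/7)) = 93415*(-1152/49) = -15373440/7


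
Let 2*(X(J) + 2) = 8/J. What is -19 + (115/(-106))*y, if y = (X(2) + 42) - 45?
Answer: -1669/106 ≈ -15.745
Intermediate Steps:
X(J) = -2 + 4/J (X(J) = -2 + (8/J)/2 = -2 + 4/J)
y = -3 (y = ((-2 + 4/2) + 42) - 45 = ((-2 + 4*(½)) + 42) - 45 = ((-2 + 2) + 42) - 45 = (0 + 42) - 45 = 42 - 45 = -3)
-19 + (115/(-106))*y = -19 + (115/(-106))*(-3) = -19 + (115*(-1/106))*(-3) = -19 - 115/106*(-3) = -19 + 345/106 = -1669/106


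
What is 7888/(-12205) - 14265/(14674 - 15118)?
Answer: 56867351/1806340 ≈ 31.482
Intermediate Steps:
7888/(-12205) - 14265/(14674 - 15118) = 7888*(-1/12205) - 14265/(-444) = -7888/12205 - 14265*(-1/444) = -7888/12205 + 4755/148 = 56867351/1806340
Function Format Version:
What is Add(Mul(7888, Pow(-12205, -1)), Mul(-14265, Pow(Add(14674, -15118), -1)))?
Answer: Rational(56867351, 1806340) ≈ 31.482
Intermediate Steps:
Add(Mul(7888, Pow(-12205, -1)), Mul(-14265, Pow(Add(14674, -15118), -1))) = Add(Mul(7888, Rational(-1, 12205)), Mul(-14265, Pow(-444, -1))) = Add(Rational(-7888, 12205), Mul(-14265, Rational(-1, 444))) = Add(Rational(-7888, 12205), Rational(4755, 148)) = Rational(56867351, 1806340)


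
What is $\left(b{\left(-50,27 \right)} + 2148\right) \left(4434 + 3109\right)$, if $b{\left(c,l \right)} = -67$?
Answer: $15696983$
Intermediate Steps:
$\left(b{\left(-50,27 \right)} + 2148\right) \left(4434 + 3109\right) = \left(-67 + 2148\right) \left(4434 + 3109\right) = 2081 \cdot 7543 = 15696983$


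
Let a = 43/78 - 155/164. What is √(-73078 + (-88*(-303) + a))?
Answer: I*√474689474337/3198 ≈ 215.44*I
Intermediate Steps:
a = -2519/6396 (a = 43*(1/78) - 155*1/164 = 43/78 - 155/164 = -2519/6396 ≈ -0.39384)
√(-73078 + (-88*(-303) + a)) = √(-73078 + (-88*(-303) - 2519/6396)) = √(-73078 + (26664 - 2519/6396)) = √(-73078 + 170540425/6396) = √(-296866463/6396) = I*√474689474337/3198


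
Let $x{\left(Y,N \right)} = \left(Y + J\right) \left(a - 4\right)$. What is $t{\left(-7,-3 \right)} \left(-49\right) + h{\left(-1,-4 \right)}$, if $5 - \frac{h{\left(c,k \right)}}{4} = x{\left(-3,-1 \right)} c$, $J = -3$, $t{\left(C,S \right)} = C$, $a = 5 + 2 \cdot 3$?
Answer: $195$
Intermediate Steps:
$a = 11$ ($a = 5 + 6 = 11$)
$x{\left(Y,N \right)} = -21 + 7 Y$ ($x{\left(Y,N \right)} = \left(Y - 3\right) \left(11 - 4\right) = \left(-3 + Y\right) 7 = -21 + 7 Y$)
$h{\left(c,k \right)} = 20 + 168 c$ ($h{\left(c,k \right)} = 20 - 4 \left(-21 + 7 \left(-3\right)\right) c = 20 - 4 \left(-21 - 21\right) c = 20 - 4 \left(- 42 c\right) = 20 + 168 c$)
$t{\left(-7,-3 \right)} \left(-49\right) + h{\left(-1,-4 \right)} = \left(-7\right) \left(-49\right) + \left(20 + 168 \left(-1\right)\right) = 343 + \left(20 - 168\right) = 343 - 148 = 195$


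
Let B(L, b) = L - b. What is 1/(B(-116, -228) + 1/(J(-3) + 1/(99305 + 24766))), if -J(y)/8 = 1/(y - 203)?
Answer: 496387/68374657 ≈ 0.0072598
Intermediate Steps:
J(y) = -8/(-203 + y) (J(y) = -8/(y - 203) = -8/(-203 + y))
1/(B(-116, -228) + 1/(J(-3) + 1/(99305 + 24766))) = 1/((-116 - 1*(-228)) + 1/(-8/(-203 - 3) + 1/(99305 + 24766))) = 1/((-116 + 228) + 1/(-8/(-206) + 1/124071)) = 1/(112 + 1/(-8*(-1/206) + 1/124071)) = 1/(112 + 1/(4/103 + 1/124071)) = 1/(112 + 1/(496387/12779313)) = 1/(112 + 12779313/496387) = 1/(68374657/496387) = 496387/68374657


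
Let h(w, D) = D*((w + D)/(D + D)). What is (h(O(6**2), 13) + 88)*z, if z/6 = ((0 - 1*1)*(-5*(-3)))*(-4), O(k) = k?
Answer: 40500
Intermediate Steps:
h(w, D) = D/2 + w/2 (h(w, D) = D*((D + w)/((2*D))) = D*((D + w)*(1/(2*D))) = D*((D + w)/(2*D)) = D/2 + w/2)
z = 360 (z = 6*(((0 - 1*1)*(-5*(-3)))*(-4)) = 6*(((0 - 1)*15)*(-4)) = 6*(-1*15*(-4)) = 6*(-15*(-4)) = 6*60 = 360)
(h(O(6**2), 13) + 88)*z = (((1/2)*13 + (1/2)*6**2) + 88)*360 = ((13/2 + (1/2)*36) + 88)*360 = ((13/2 + 18) + 88)*360 = (49/2 + 88)*360 = (225/2)*360 = 40500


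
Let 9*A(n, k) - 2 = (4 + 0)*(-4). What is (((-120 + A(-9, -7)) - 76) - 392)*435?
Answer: -769370/3 ≈ -2.5646e+5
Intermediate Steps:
A(n, k) = -14/9 (A(n, k) = 2/9 + ((4 + 0)*(-4))/9 = 2/9 + (4*(-4))/9 = 2/9 + (1/9)*(-16) = 2/9 - 16/9 = -14/9)
(((-120 + A(-9, -7)) - 76) - 392)*435 = (((-120 - 14/9) - 76) - 392)*435 = ((-1094/9 - 76) - 392)*435 = (-1778/9 - 392)*435 = -5306/9*435 = -769370/3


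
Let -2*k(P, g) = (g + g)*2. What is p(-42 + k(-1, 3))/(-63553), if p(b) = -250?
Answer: 250/63553 ≈ 0.0039337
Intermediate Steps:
k(P, g) = -2*g (k(P, g) = -(g + g)*2/2 = -2*g*2/2 = -2*g)
p(-42 + k(-1, 3))/(-63553) = -250/(-63553) = -250*(-1/63553) = 250/63553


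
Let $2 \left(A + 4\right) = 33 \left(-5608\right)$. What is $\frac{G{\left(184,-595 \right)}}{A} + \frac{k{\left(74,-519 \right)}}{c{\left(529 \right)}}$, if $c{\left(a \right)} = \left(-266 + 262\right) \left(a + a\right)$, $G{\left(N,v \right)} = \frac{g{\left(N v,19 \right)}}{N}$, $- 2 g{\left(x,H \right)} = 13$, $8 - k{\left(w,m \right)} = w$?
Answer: $\frac{12215051}{783224704} \approx 0.015596$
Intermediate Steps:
$k{\left(w,m \right)} = 8 - w$
$g{\left(x,H \right)} = - \frac{13}{2}$ ($g{\left(x,H \right)} = \left(- \frac{1}{2}\right) 13 = - \frac{13}{2}$)
$G{\left(N,v \right)} = - \frac{13}{2 N}$
$A = -92536$ ($A = -4 + \frac{33 \left(-5608\right)}{2} = -4 + \frac{1}{2} \left(-185064\right) = -4 - 92532 = -92536$)
$c{\left(a \right)} = - 8 a$ ($c{\left(a \right)} = - 4 \cdot 2 a = - 8 a$)
$\frac{G{\left(184,-595 \right)}}{A} + \frac{k{\left(74,-519 \right)}}{c{\left(529 \right)}} = \frac{\left(- \frac{13}{2}\right) \frac{1}{184}}{-92536} + \frac{8 - 74}{\left(-8\right) 529} = \left(- \frac{13}{2}\right) \frac{1}{184} \left(- \frac{1}{92536}\right) + \frac{8 - 74}{-4232} = \left(- \frac{13}{368}\right) \left(- \frac{1}{92536}\right) - - \frac{33}{2116} = \frac{13}{34053248} + \frac{33}{2116} = \frac{12215051}{783224704}$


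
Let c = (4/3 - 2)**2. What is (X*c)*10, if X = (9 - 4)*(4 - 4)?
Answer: 0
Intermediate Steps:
X = 0 (X = 5*0 = 0)
c = 4/9 (c = (4*(1/3) - 2)**2 = (4/3 - 2)**2 = (-2/3)**2 = 4/9 ≈ 0.44444)
(X*c)*10 = (0*(4/9))*10 = 0*10 = 0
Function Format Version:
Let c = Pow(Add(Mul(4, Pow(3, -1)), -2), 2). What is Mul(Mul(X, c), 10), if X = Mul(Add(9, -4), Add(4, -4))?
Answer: 0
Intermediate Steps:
X = 0 (X = Mul(5, 0) = 0)
c = Rational(4, 9) (c = Pow(Add(Mul(4, Rational(1, 3)), -2), 2) = Pow(Add(Rational(4, 3), -2), 2) = Pow(Rational(-2, 3), 2) = Rational(4, 9) ≈ 0.44444)
Mul(Mul(X, c), 10) = Mul(Mul(0, Rational(4, 9)), 10) = Mul(0, 10) = 0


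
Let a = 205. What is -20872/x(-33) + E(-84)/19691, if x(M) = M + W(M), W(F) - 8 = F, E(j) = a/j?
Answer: 595227491/1654044 ≈ 359.86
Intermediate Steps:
E(j) = 205/j
W(F) = 8 + F
x(M) = 8 + 2*M (x(M) = M + (8 + M) = 8 + 2*M)
-20872/x(-33) + E(-84)/19691 = -20872/(8 + 2*(-33)) + (205/(-84))/19691 = -20872/(8 - 66) + (205*(-1/84))*(1/19691) = -20872/(-58) - 205/84*1/19691 = -20872*(-1/58) - 205/1654044 = 10436/29 - 205/1654044 = 595227491/1654044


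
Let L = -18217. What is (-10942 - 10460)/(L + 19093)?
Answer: -3567/146 ≈ -24.432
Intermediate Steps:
(-10942 - 10460)/(L + 19093) = (-10942 - 10460)/(-18217 + 19093) = -21402/876 = -21402*1/876 = -3567/146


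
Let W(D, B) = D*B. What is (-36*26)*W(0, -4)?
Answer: 0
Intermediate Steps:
W(D, B) = B*D
(-36*26)*W(0, -4) = (-36*26)*(-4*0) = -936*0 = 0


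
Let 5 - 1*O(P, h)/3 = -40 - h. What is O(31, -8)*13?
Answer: 1443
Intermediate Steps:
O(P, h) = 135 + 3*h (O(P, h) = 15 - 3*(-40 - h) = 15 + (120 + 3*h) = 135 + 3*h)
O(31, -8)*13 = (135 + 3*(-8))*13 = (135 - 24)*13 = 111*13 = 1443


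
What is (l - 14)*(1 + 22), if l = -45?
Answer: -1357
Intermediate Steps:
(l - 14)*(1 + 22) = (-45 - 14)*(1 + 22) = -59*23 = -1357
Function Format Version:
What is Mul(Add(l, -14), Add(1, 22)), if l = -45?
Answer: -1357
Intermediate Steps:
Mul(Add(l, -14), Add(1, 22)) = Mul(Add(-45, -14), Add(1, 22)) = Mul(-59, 23) = -1357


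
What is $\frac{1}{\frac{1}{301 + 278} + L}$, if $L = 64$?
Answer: $\frac{579}{37057} \approx 0.015625$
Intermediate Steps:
$\frac{1}{\frac{1}{301 + 278} + L} = \frac{1}{\frac{1}{301 + 278} + 64} = \frac{1}{\frac{1}{579} + 64} = \frac{1}{\frac{37057}{579}} = \frac{579}{37057}$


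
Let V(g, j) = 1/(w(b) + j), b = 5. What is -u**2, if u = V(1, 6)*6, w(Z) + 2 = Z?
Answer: -4/9 ≈ -0.44444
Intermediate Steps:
w(Z) = -2 + Z
V(g, j) = 1/(3 + j) (V(g, j) = 1/((-2 + 5) + j) = 1/(3 + j))
u = 2/3 (u = 6/(3 + 6) = 6/9 = (1/9)*6 = 2/3 ≈ 0.66667)
-u**2 = -(2/3)**2 = -1*4/9 = -4/9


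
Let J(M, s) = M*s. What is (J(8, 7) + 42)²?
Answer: 9604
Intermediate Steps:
(J(8, 7) + 42)² = (8*7 + 42)² = (56 + 42)² = 98² = 9604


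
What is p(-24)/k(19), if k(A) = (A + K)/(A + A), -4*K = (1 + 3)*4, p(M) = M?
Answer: -304/5 ≈ -60.800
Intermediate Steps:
K = -4 (K = -(1 + 3)*4/4 = -4 ≈ -4.0000)
k(A) = (-4 + A)/(2*A) (k(A) = (A - 4)/(A + A) = (-4 + A)/((2*A)) = (-4 + A)*(1/(2*A)) = (-4 + A)/(2*A))
p(-24)/k(19) = -24*38/(-4 + 19) = -24/((½)*(1/19)*15) = -24/15/38 = -24*38/15 = -304/5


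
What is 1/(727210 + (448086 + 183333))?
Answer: 1/1358629 ≈ 7.3604e-7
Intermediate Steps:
1/(727210 + (448086 + 183333)) = 1/(727210 + 631419) = 1/1358629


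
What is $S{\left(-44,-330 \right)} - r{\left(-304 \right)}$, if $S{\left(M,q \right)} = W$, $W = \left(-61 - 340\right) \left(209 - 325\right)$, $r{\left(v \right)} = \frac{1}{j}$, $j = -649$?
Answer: $\frac{30188885}{649} \approx 46516.0$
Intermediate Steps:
$r{\left(v \right)} = - \frac{1}{649}$ ($r{\left(v \right)} = \frac{1}{-649} = - \frac{1}{649}$)
$W = 46516$ ($W = \left(-401\right) \left(-116\right) = 46516$)
$S{\left(M,q \right)} = 46516$
$S{\left(-44,-330 \right)} - r{\left(-304 \right)} = 46516 - - \frac{1}{649} = 46516 + \frac{1}{649} = \frac{30188885}{649}$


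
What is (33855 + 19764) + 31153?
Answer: 84772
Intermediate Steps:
(33855 + 19764) + 31153 = 53619 + 31153 = 84772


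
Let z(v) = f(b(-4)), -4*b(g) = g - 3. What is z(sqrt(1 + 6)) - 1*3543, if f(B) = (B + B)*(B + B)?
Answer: -14123/4 ≈ -3530.8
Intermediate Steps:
b(g) = 3/4 - g/4 (b(g) = -(g - 3)/4 = -(-3 + g)/4 = 3/4 - g/4)
f(B) = 4*B**2 (f(B) = (2*B)*(2*B) = 4*B**2)
z(v) = 49/4 (z(v) = 4*(3/4 - 1/4*(-4))**2 = 4*(3/4 + 1)**2 = 4*(7/4)**2 = 4*(49/16) = 49/4)
z(sqrt(1 + 6)) - 1*3543 = 49/4 - 1*3543 = 49/4 - 3543 = -14123/4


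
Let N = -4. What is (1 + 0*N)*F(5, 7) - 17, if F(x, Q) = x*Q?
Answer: 18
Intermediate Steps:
F(x, Q) = Q*x
(1 + 0*N)*F(5, 7) - 17 = (1 + 0*(-4))*(7*5) - 17 = (1 + 0)*35 - 17 = 1*35 - 17 = 35 - 17 = 18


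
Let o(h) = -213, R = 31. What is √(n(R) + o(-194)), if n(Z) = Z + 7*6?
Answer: 2*I*√35 ≈ 11.832*I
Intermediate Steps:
n(Z) = 42 + Z (n(Z) = Z + 42 = 42 + Z)
√(n(R) + o(-194)) = √((42 + 31) - 213) = √(73 - 213) = √(-140) = 2*I*√35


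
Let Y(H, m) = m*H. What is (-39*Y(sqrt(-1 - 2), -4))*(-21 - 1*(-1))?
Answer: -3120*I*sqrt(3) ≈ -5404.0*I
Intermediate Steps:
Y(H, m) = H*m
(-39*Y(sqrt(-1 - 2), -4))*(-21 - 1*(-1)) = (-39*sqrt(-1 - 2)*(-4))*(-21 - 1*(-1)) = (-39*sqrt(-3)*(-4))*(-21 + 1) = -39*I*sqrt(3)*(-4)*(-20) = -(-156)*I*sqrt(3)*(-20) = (156*I*sqrt(3))*(-20) = -3120*I*sqrt(3)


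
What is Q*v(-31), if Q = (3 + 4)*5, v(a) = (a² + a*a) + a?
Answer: 66185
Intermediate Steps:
v(a) = a + 2*a² (v(a) = (a² + a²) + a = 2*a² + a = a + 2*a²)
Q = 35 (Q = 7*5 = 35)
Q*v(-31) = 35*(-31*(1 + 2*(-31))) = 35*(-31*(1 - 62)) = 35*(-31*(-61)) = 35*1891 = 66185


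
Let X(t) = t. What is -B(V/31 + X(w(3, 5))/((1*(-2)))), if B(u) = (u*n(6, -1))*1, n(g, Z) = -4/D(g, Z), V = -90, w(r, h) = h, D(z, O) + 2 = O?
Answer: 670/93 ≈ 7.2043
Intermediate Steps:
D(z, O) = -2 + O
n(g, Z) = -4/(-2 + Z)
B(u) = 4*u/3 (B(u) = (u*(-4/(-2 - 1)))*1 = (u*(-4/(-3)))*1 = (u*(-4*(-⅓)))*1 = (u*(4/3))*1 = (4*u/3)*1 = 4*u/3)
-B(V/31 + X(w(3, 5))/((1*(-2)))) = -4*(-90/31 + 5/((1*(-2))))/3 = -4*(-90*1/31 + 5/(-2))/3 = -4*(-90/31 + 5*(-½))/3 = -4*(-90/31 - 5/2)/3 = -4*(-335)/(3*62) = -1*(-670/93) = 670/93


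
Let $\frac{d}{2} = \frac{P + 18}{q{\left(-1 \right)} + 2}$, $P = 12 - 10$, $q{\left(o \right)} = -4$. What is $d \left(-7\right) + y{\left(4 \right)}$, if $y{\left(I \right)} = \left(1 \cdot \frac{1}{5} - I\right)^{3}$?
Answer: $\frac{10641}{125} \approx 85.128$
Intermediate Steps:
$P = 2$ ($P = 12 - 10 = 2$)
$d = -20$ ($d = 2 \frac{2 + 18}{-4 + 2} = 2 \frac{20}{-2} = 2 \cdot 20 \left(- \frac{1}{2}\right) = 2 \left(-10\right) = -20$)
$y{\left(I \right)} = \left(\frac{1}{5} - I\right)^{3}$ ($y{\left(I \right)} = \left(1 \cdot \frac{1}{5} - I\right)^{3} = \left(\frac{1}{5} - I\right)^{3}$)
$d \left(-7\right) + y{\left(4 \right)} = \left(-20\right) \left(-7\right) - \frac{\left(-1 + 5 \cdot 4\right)^{3}}{125} = 140 - \frac{\left(-1 + 20\right)^{3}}{125} = 140 - \frac{19^{3}}{125} = 140 - \frac{6859}{125} = \frac{10641}{125}$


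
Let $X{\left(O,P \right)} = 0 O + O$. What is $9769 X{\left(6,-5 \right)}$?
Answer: $58614$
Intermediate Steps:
$X{\left(O,P \right)} = O$ ($X{\left(O,P \right)} = 0 + O = O$)
$9769 X{\left(6,-5 \right)} = 9769 \cdot 6 = 58614$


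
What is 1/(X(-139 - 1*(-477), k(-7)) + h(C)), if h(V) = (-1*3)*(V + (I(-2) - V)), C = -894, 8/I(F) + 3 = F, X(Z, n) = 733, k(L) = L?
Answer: 5/3689 ≈ 0.0013554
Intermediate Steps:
I(F) = 8/(-3 + F)
h(V) = 24/5 (h(V) = (-1*3)*(V + (8/(-3 - 2) - V)) = -3*(V + (8/(-5) - V)) = -3*(V + (8*(-⅕) - V)) = -3*(V + (-8/5 - V)) = -3*(-8/5) = 24/5)
1/(X(-139 - 1*(-477), k(-7)) + h(C)) = 1/(733 + 24/5) = 1/(3689/5) = 5/3689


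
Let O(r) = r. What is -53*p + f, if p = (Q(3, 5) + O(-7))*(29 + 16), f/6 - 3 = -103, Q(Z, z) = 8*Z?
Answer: -41145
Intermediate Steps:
f = -600 (f = 18 + 6*(-103) = 18 - 618 = -600)
p = 765 (p = (8*3 - 7)*(29 + 16) = (24 - 7)*45 = 17*45 = 765)
-53*p + f = -53*765 - 600 = -40545 - 600 = -41145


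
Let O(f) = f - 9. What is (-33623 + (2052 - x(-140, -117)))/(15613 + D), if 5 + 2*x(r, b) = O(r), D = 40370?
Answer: -10498/18661 ≈ -0.56256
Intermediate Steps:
O(f) = -9 + f
x(r, b) = -7 + r/2 (x(r, b) = -5/2 + (-9 + r)/2 = -5/2 + (-9/2 + r/2) = -7 + r/2)
(-33623 + (2052 - x(-140, -117)))/(15613 + D) = (-33623 + (2052 - (-7 + (1/2)*(-140))))/(15613 + 40370) = (-33623 + (2052 - (-7 - 70)))/55983 = (-33623 + (2052 - 1*(-77)))*(1/55983) = (-33623 + (2052 + 77))*(1/55983) = (-33623 + 2129)*(1/55983) = -31494*1/55983 = -10498/18661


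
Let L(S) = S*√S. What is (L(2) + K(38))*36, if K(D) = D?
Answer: 1368 + 72*√2 ≈ 1469.8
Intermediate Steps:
L(S) = S^(3/2)
(L(2) + K(38))*36 = (2^(3/2) + 38)*36 = (2*√2 + 38)*36 = (38 + 2*√2)*36 = 1368 + 72*√2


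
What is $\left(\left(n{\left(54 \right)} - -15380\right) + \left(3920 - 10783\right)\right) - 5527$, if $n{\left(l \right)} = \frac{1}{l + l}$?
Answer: $\frac{322921}{108} \approx 2990.0$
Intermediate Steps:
$n{\left(l \right)} = \frac{1}{2 l}$
$\left(\left(n{\left(54 \right)} - -15380\right) + \left(3920 - 10783\right)\right) - 5527 = \left(\left(\frac{1}{2 \cdot 54} - -15380\right) + \left(3920 - 10783\right)\right) - 5527 = \left(\left(\frac{1}{2} \cdot \frac{1}{54} + 15380\right) - 6863\right) - 5527 = \left(\left(\frac{1}{108} + 15380\right) - 6863\right) - 5527 = \left(\frac{1661041}{108} - 6863\right) - 5527 = \frac{919837}{108} - 5527 = \frac{322921}{108}$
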